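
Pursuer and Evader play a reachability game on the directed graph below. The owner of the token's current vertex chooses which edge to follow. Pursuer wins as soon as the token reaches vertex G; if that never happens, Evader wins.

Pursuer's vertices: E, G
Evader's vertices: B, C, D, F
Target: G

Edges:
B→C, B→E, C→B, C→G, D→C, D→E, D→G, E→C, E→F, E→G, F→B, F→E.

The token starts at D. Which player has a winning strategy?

A0 = {G}
A1: add {E} — E (Pursuer) has E→G.
A2 = A1; e.g. B (Evader) can still go to C. Fixed point.
D never enters the attractor, so Evader can avoid the target forever.

Evader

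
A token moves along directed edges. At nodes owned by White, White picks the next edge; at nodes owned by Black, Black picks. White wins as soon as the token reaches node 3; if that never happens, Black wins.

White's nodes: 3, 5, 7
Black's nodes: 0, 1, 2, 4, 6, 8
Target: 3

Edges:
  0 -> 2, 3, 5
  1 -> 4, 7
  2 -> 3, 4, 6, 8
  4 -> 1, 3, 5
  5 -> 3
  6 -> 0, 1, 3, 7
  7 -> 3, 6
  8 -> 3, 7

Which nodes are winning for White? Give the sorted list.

3, 5, 7, 8

A0 = {3}
A1: add {5, 7} — 5 (White) has 5→3; 7 (White) has 7→3.
A2: add {8} — 8 (Black): all of {3, 7} already in.
A3 = A2; e.g. 0 (Black) can still go to 2. Fixed point.
White's winning region = {3, 5, 7, 8}.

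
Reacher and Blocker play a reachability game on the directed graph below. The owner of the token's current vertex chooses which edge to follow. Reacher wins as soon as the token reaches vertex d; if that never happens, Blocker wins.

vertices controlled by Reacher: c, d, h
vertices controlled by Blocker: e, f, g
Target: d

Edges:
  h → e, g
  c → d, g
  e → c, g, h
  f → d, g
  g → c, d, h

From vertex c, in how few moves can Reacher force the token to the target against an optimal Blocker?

1

A0 = {d}
A1: add {c} — c (Reacher) has c→d.
A2 = A1; e.g. e (Blocker) can still go to g. Fixed point.
c enters the attractor at level 1, so Reacher can force the target in 1 move from there.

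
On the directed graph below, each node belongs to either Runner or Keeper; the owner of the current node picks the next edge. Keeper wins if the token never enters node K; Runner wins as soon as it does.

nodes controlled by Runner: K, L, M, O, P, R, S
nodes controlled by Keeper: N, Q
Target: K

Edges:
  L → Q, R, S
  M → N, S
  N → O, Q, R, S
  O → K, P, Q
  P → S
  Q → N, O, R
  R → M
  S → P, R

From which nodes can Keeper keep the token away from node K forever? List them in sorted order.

A0 = {K}
A1: add {O} — O (Runner) has O→K.
A2 = A1; e.g. L (Runner) has no edge into A1. Fixed point.
Runner's attractor = {K, O}; Keeper avoids the target exactly from the complement.

L, M, N, P, Q, R, S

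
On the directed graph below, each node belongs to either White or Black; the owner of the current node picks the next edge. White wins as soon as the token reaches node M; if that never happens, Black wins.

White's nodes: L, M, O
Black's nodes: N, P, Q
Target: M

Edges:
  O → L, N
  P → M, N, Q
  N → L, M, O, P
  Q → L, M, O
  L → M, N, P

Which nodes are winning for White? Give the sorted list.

A0 = {M}
A1: add {L} — L (White) has L→M.
A2: add {O} — O (White) has O→L.
A3: add {Q} — Q (Black): all of {L, M, O} already in.
A4 = A3; e.g. N (Black) can still go to P. Fixed point.
White's winning region = {L, M, O, Q}.

L, M, O, Q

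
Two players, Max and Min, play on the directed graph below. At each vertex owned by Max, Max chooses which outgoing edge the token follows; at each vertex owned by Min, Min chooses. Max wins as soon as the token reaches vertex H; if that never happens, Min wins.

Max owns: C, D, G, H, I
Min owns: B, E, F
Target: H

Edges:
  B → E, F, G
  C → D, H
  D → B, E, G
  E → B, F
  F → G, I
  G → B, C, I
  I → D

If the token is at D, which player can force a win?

A0 = {H}
A1: add {C} — C (Max) has C→H.
A2: add {G} — G (Max) has G→C.
A3: add {D} — D (Max) has D→G.
D ∈ A3, so Max can force the target.

Max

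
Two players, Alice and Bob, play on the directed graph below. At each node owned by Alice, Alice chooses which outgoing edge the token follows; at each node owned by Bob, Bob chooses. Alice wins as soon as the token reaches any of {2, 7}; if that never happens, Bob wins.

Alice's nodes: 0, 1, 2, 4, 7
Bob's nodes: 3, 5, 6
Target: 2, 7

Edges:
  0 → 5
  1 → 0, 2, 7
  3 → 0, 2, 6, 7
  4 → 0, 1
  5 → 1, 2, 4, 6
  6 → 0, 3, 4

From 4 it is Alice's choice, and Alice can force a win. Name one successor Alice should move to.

A0 = {2, 7}
A1: add {1} — 1 (Alice) has 1→2.
A2: add {4} — 4 (Alice) has 4→1.
A3 = A2; e.g. 0 (Alice) has no edge into A2. Fixed point.
From 4, successor 1 is in the attractor (rank 1); the other successor 0 is not.

1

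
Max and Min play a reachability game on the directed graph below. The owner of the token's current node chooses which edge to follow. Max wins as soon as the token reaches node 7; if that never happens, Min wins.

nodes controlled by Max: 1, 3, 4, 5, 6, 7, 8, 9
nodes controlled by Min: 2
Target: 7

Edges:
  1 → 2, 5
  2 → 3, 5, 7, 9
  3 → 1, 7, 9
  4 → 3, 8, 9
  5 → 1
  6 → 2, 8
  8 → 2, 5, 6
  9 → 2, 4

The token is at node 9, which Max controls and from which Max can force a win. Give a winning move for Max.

A0 = {7}
A1: add {3} — 3 (Max) has 3→7.
A2: add {4} — 4 (Max) has 4→3.
A3: add {9} — 9 (Max) has 9→4.
A4 = A3; e.g. 1 (Max) has no edge into A3. Fixed point.
From 9, successor 4 is in the attractor (rank 2); the other successor 2 is not.

4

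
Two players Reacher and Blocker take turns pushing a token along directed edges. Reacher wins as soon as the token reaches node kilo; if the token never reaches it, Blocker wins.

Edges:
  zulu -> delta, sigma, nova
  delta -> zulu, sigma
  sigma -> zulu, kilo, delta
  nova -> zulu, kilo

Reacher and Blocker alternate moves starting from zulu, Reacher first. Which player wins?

Track states (vertex, player-to-move).
A0 = {(kilo,Reacher), (kilo,Blocker)}
A1: add {(sigma,Reacher), (nova,Reacher)}.
A2 = A1; e.g. (zulu,Reacher) stays out. (zulu,Reacher) never enters ⇒ Blocker avoids the target.

Blocker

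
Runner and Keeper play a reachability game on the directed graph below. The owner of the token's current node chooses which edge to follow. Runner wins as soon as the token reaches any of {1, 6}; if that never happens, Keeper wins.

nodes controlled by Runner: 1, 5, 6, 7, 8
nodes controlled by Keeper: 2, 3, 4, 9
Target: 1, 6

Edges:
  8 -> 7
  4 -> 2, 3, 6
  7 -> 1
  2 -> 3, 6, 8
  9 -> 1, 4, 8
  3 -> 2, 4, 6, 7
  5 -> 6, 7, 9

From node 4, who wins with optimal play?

A0 = {1, 6}
A1: add {5, 7} — 5 (Runner) has 5→6; 7 (Runner) has 7→1.
A2: add {8} — 8 (Runner) has 8→7.
A3 = A2; e.g. 2 (Keeper) can still go to 3. Fixed point.
4 never enters the attractor, so Keeper can avoid the target forever.

Keeper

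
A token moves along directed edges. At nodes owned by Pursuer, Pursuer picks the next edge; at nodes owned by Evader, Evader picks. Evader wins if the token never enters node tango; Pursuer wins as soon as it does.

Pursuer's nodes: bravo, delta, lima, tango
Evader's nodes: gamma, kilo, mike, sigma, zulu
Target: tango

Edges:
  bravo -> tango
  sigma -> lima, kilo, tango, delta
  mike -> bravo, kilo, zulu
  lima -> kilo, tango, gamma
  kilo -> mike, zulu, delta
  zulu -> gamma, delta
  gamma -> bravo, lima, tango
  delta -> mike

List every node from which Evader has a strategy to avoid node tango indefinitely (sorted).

A0 = {tango}
A1: add {bravo, lima} — bravo (Pursuer) has bravo→tango; lima (Pursuer) has lima→tango.
A2: add {gamma} — gamma (Evader): all of {bravo, lima, tango} already in.
A3 = A2; e.g. sigma (Evader) can still go to kilo. Fixed point.
Pursuer's attractor = {bravo, gamma, lima, tango}; Evader avoids the target exactly from the complement.

delta, kilo, mike, sigma, zulu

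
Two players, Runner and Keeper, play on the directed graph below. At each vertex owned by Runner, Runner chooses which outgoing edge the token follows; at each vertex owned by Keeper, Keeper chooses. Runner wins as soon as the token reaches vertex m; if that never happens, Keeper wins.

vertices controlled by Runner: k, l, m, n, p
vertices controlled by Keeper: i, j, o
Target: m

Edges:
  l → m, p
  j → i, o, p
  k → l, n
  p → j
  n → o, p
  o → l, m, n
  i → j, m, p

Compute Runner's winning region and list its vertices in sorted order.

k, l, m

A0 = {m}
A1: add {l} — l (Runner) has l→m.
A2: add {k} — k (Runner) has k→l.
A3 = A2; e.g. i (Keeper) can still go to j. Fixed point.
Runner's winning region = {k, l, m}.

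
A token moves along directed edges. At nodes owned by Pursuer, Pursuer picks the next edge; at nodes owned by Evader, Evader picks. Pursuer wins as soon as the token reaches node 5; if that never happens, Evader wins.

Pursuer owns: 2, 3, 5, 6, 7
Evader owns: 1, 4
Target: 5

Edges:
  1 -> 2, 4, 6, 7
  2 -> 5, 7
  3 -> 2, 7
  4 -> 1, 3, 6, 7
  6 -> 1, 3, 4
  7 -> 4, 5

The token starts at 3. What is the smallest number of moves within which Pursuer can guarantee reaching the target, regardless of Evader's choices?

A0 = {5}
A1: add {2, 7} — 2 (Pursuer) has 2→5; 7 (Pursuer) has 7→5.
A2: add {3} — 3 (Pursuer) has 3→2.
3 enters the attractor at level 2, so Pursuer can force the target in 2 moves from there.

2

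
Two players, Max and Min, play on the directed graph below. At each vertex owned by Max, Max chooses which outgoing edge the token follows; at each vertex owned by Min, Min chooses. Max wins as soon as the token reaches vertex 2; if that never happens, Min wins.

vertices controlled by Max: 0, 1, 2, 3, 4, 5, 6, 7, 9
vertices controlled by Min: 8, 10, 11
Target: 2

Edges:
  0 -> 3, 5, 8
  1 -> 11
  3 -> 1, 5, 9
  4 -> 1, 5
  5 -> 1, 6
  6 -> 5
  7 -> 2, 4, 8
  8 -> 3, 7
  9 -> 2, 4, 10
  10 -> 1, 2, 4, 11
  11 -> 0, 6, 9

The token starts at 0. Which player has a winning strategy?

A0 = {2}
A1: add {7, 9} — 7 (Max) has 7→2; 9 (Max) has 9→2.
A2: add {3} — 3 (Max) has 3→9.
A3: add {0, 8} — 0 (Max) has 0→3; 8 (Min): all of {3, 7} already in.
A4 = A3; e.g. 1 (Max) has no edge into A3. Fixed point.
0 ∈ A3, so Max can force the target.

Max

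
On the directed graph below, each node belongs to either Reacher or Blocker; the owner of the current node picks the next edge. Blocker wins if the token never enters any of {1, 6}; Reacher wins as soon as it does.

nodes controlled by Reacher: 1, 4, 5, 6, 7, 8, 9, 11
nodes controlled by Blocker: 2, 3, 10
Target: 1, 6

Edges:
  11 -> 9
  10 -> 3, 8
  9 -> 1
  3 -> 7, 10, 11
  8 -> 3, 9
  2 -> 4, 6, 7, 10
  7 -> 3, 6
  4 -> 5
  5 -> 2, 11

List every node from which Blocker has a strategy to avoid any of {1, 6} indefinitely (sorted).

2, 3, 10

A0 = {1, 6}
A1: add {7, 9} — 7 (Reacher) has 7→6; 9 (Reacher) has 9→1.
A2: add {8, 11} — 8 (Reacher) has 8→9; 11 (Reacher) has 11→9.
A3: add {5} — 5 (Reacher) has 5→11.
A4: add {4} — 4 (Reacher) has 4→5.
A5 = A4; e.g. 2 (Blocker) can still go to 10. Fixed point.
Reacher's attractor = {1, 4, 5, 6, 7, 8, 9, 11}; Blocker avoids the target exactly from the complement.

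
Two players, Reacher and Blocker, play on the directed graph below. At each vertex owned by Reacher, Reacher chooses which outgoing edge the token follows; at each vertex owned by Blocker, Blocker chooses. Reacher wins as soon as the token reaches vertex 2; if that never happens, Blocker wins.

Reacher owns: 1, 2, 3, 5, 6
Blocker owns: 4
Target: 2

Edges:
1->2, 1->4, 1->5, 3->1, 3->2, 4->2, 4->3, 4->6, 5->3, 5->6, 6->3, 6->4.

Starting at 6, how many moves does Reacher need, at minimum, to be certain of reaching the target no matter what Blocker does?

A0 = {2}
A1: add {1, 3} — 1 (Reacher) has 1→2; 3 (Reacher) has 3→2.
A2: add {5, 6} — 5 (Reacher) has 5→3; 6 (Reacher) has 6→3.
6 enters the attractor at level 2, so Reacher can force the target in 2 moves from there.

2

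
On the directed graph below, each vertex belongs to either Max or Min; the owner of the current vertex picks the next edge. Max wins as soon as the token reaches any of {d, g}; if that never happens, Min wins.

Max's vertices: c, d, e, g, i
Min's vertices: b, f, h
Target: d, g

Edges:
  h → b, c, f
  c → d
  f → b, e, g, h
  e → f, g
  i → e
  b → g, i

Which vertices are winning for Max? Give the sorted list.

A0 = {d, g}
A1: add {c, e} — c (Max) has c→d; e (Max) has e→g.
A2: add {i} — i (Max) has i→e.
A3: add {b} — b (Min): all of {g, i} already in.
A4 = A3; e.g. f (Min) can still go to h. Fixed point.
Max's winning region = {b, c, d, e, g, i}.

b, c, d, e, g, i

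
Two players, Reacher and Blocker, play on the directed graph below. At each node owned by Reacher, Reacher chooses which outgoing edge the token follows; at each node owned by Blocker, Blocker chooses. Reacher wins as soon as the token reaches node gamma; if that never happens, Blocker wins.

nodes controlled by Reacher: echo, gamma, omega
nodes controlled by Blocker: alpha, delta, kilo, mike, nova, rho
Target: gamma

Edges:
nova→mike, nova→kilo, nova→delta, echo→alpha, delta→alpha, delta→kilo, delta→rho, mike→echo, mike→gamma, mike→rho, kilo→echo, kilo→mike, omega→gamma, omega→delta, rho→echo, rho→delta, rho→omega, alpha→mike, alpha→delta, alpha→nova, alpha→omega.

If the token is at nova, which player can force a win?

A0 = {gamma}
A1: add {omega} — omega (Reacher) has omega→gamma.
A2 = A1; e.g. echo (Reacher) has no edge into A1. Fixed point.
nova never enters the attractor, so Blocker can avoid the target forever.

Blocker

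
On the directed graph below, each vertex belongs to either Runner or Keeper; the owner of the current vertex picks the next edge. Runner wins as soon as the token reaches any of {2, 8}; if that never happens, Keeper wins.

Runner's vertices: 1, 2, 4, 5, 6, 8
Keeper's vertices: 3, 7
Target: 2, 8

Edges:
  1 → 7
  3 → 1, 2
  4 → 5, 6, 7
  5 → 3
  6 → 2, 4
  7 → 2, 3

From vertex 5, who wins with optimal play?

A0 = {2, 8}
A1: add {6} — 6 (Runner) has 6→2.
A2: add {4} — 4 (Runner) has 4→6.
A3 = A2; e.g. 1 (Runner) has no edge into A2. Fixed point.
5 never enters the attractor, so Keeper can avoid the target forever.

Keeper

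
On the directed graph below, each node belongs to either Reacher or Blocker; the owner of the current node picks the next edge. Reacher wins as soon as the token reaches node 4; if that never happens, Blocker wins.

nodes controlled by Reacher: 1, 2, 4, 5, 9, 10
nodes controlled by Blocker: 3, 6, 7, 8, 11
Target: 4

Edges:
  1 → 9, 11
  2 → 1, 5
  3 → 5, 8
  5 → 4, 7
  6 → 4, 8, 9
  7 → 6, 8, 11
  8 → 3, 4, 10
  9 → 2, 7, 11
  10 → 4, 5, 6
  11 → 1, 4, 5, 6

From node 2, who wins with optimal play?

Reacher

A0 = {4}
A1: add {5, 10} — 5 (Reacher) has 5→4; 10 (Reacher) has 10→4.
A2: add {2} — 2 (Reacher) has 2→5.
2 ∈ A2, so Reacher can force the target.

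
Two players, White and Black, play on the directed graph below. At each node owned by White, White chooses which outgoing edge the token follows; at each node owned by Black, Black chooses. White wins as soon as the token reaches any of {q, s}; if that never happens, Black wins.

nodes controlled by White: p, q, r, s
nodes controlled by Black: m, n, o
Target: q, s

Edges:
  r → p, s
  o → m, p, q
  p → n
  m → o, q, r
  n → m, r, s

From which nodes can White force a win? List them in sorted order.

A0 = {q, s}
A1: add {r} — r (White) has r→s.
A2 = A1; e.g. m (Black) can still go to o. Fixed point.
White's winning region = {q, r, s}.

q, r, s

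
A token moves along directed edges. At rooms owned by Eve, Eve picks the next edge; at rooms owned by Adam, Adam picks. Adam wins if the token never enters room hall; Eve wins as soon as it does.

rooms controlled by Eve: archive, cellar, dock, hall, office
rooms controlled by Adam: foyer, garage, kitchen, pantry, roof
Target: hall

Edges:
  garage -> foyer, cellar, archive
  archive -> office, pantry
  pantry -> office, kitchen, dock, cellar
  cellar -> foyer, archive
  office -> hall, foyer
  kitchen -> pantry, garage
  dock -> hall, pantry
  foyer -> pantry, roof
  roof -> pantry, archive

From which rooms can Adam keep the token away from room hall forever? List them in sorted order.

foyer, garage, kitchen, pantry, roof

A0 = {hall}
A1: add {dock, office} — office (Eve) has office→hall; dock (Eve) has dock→hall.
A2: add {archive} — archive (Eve) has archive→office.
A3: add {cellar} — cellar (Eve) has cellar→archive.
A4 = A3; e.g. foyer (Adam) can still go to pantry. Fixed point.
Eve's attractor = {archive, cellar, dock, hall, office}; Adam avoids the target exactly from the complement.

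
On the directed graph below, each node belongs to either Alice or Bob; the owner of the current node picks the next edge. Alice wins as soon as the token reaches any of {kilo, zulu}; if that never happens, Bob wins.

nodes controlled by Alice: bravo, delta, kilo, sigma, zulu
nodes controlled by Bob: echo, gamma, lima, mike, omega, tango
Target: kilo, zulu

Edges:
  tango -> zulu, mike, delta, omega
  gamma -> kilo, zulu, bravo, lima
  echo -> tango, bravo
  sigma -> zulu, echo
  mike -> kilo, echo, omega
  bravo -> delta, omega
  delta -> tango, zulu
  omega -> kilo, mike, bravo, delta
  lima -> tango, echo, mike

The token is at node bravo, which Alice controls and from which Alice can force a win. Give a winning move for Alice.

delta

A0 = {kilo, zulu}
A1: add {delta, sigma} — sigma (Alice) has sigma→zulu; delta (Alice) has delta→zulu.
A2: add {bravo} — bravo (Alice) has bravo→delta.
A3 = A2; e.g. tango (Bob) can still go to mike. Fixed point.
From bravo, successor delta is in the attractor (rank 1); the other successor omega is not.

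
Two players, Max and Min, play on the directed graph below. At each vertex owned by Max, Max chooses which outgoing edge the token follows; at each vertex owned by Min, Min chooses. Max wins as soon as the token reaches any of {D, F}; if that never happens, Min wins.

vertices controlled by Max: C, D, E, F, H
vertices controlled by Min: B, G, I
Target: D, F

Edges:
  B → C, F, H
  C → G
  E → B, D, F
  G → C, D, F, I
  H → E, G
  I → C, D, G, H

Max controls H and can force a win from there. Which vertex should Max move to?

E

A0 = {D, F}
A1: add {E} — E (Max) has E→D.
A2: add {H} — H (Max) has H→E.
A3 = A2; e.g. B (Min) can still go to C. Fixed point.
From H, successor E is in the attractor (rank 1); the other successor G is not.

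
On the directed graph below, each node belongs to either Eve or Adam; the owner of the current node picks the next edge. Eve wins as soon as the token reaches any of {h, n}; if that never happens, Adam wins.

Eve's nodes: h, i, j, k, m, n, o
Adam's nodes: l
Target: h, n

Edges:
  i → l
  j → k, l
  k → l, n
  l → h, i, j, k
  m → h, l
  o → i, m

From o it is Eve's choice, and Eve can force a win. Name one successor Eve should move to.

m

A0 = {h, n}
A1: add {k, m} — k (Eve) has k→n; m (Eve) has m→h.
A2: add {j, o} — j (Eve) has j→k; o (Eve) has o→m.
A3 = A2; e.g. i (Eve) has no edge into A2. Fixed point.
From o, successor m is in the attractor (rank 1); the other successor i is not.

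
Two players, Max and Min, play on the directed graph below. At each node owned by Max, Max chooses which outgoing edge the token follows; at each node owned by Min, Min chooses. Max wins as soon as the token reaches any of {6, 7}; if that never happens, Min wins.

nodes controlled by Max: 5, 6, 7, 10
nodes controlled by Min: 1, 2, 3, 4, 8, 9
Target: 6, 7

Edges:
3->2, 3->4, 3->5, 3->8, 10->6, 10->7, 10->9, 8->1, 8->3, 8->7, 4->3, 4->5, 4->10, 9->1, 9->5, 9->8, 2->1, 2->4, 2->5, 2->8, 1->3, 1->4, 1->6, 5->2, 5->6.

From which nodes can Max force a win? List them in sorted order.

A0 = {6, 7}
A1: add {5, 10} — 5 (Max) has 5→6; 10 (Max) has 10→6.
A2 = A1; e.g. 1 (Min) can still go to 3. Fixed point.
Max's winning region = {5, 6, 7, 10}.

5, 6, 7, 10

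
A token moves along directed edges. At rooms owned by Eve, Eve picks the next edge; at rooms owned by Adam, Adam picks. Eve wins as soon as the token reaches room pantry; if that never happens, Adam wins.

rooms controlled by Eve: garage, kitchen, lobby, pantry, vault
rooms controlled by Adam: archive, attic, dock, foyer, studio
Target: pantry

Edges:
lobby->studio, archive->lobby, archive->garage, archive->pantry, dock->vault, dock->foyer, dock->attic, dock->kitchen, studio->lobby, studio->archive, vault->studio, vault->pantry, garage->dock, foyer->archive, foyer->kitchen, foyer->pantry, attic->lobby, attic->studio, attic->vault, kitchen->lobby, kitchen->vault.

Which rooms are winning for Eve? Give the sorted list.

kitchen, pantry, vault

A0 = {pantry}
A1: add {vault} — vault (Eve) has vault→pantry.
A2: add {kitchen} — kitchen (Eve) has kitchen→vault.
A3 = A2; e.g. lobby (Eve) has no edge into A2. Fixed point.
Eve's winning region = {kitchen, pantry, vault}.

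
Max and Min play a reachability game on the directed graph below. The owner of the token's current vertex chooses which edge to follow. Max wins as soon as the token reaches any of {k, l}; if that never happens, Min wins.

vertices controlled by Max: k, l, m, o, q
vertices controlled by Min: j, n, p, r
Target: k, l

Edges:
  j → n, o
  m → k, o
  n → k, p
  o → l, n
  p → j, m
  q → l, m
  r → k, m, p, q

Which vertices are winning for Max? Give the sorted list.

A0 = {k, l}
A1: add {m, o, q} — m (Max) has m→k; o (Max) has o→l; q (Max) has q→l.
A2 = A1; e.g. j (Min) can still go to n. Fixed point.
Max's winning region = {k, l, m, o, q}.

k, l, m, o, q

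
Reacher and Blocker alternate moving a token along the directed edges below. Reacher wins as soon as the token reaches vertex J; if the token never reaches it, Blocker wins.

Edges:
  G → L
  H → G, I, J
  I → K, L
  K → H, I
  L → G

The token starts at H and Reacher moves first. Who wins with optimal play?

Track states (vertex, player-to-move).
A0 = {(J,Reacher), (J,Blocker)}
A1: add {(H,Reacher)}.
(H,Reacher) ∈ A1 ⇒ Reacher forces the target.

Reacher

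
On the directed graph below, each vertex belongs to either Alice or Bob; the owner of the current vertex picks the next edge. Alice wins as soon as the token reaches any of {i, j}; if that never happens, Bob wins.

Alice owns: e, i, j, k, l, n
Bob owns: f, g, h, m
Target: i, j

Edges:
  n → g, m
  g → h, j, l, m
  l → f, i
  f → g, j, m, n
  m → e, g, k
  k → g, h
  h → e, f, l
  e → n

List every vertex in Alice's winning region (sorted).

i, j, l

A0 = {i, j}
A1: add {l} — l (Alice) has l→i.
A2 = A1; e.g. e (Alice) has no edge into A1. Fixed point.
Alice's winning region = {i, j, l}.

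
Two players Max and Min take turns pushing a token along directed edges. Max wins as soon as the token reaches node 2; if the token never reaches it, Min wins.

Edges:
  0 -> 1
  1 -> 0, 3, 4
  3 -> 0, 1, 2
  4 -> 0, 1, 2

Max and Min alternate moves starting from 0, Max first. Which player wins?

Track states (vertex, player-to-move).
A0 = {(2,Max), (2,Min)}
A1: add {(3,Max), (4,Max)}.
A2 = A1; e.g. (0,Max) stays out. (0,Max) never enters ⇒ Min avoids the target.

Min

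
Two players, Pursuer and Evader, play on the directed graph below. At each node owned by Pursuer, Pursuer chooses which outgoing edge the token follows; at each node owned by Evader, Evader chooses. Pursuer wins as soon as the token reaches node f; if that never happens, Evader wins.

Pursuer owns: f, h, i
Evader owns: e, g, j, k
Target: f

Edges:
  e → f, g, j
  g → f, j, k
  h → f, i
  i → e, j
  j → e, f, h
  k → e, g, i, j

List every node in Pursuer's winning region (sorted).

A0 = {f}
A1: add {h} — h (Pursuer) has h→f.
A2 = A1; e.g. e (Evader) can still go to g. Fixed point.
Pursuer's winning region = {f, h}.

f, h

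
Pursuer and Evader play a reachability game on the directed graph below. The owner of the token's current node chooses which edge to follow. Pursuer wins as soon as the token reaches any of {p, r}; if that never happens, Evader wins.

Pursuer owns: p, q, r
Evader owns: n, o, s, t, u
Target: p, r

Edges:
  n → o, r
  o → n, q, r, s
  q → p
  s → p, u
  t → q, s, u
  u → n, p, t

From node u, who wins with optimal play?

A0 = {p, r}
A1: add {q} — q (Pursuer) has q→p.
A2 = A1; e.g. n (Evader) can still go to o. Fixed point.
u never enters the attractor, so Evader can avoid the target forever.

Evader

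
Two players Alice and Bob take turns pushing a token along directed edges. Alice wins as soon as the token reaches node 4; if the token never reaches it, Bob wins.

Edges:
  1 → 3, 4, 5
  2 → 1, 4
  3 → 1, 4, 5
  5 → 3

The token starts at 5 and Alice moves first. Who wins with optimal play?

Track states (vertex, player-to-move).
A0 = {(4,Alice), (4,Bob)}
A1: add {(1,Alice), (2,Alice), (3,Alice)}.
A2: add {(2,Bob), (5,Bob)}.
A3 = A2; e.g. (1,Bob) stays out. (5,Alice) never enters ⇒ Bob avoids the target.

Bob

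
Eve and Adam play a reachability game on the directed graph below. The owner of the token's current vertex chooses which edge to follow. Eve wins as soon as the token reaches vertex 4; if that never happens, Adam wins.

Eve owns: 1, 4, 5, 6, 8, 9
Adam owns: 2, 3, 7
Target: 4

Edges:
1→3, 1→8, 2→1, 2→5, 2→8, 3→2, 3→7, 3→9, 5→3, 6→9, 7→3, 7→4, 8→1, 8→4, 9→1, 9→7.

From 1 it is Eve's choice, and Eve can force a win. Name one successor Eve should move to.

8

A0 = {4}
A1: add {8} — 8 (Eve) has 8→4.
A2: add {1} — 1 (Eve) has 1→8.
A3: add {9} — 9 (Eve) has 9→1.
A4: add {6} — 6 (Eve) has 6→9.
A5 = A4; e.g. 2 (Adam) can still go to 5. Fixed point.
From 1, successor 8 is in the attractor (rank 1); the other successor 3 is not.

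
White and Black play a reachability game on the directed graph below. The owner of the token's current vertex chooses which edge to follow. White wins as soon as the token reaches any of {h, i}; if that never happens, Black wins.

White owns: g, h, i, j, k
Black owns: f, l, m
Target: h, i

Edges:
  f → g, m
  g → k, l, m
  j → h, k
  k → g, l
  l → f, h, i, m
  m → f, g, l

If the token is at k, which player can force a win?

Black

A0 = {h, i}
A1: add {j} — j (White) has j→h.
A2 = A1; e.g. f (Black) can still go to g. Fixed point.
k never enters the attractor, so Black can avoid the target forever.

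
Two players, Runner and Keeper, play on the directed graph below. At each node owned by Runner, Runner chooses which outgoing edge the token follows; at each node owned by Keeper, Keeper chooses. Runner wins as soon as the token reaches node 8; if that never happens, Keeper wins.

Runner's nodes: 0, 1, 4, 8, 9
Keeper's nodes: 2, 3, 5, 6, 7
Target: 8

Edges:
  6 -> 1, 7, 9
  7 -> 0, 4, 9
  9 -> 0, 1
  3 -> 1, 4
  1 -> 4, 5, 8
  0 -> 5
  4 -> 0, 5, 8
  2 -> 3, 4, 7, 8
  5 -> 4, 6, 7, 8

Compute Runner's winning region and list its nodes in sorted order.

A0 = {8}
A1: add {1, 4} — 1 (Runner) has 1→8; 4 (Runner) has 4→8.
A2: add {3, 9} — 3 (Keeper): all of {1, 4} already in; 9 (Runner) has 9→1.
A3 = A2; e.g. 0 (Runner) has no edge into A2. Fixed point.
Runner's winning region = {1, 3, 4, 8, 9}.

1, 3, 4, 8, 9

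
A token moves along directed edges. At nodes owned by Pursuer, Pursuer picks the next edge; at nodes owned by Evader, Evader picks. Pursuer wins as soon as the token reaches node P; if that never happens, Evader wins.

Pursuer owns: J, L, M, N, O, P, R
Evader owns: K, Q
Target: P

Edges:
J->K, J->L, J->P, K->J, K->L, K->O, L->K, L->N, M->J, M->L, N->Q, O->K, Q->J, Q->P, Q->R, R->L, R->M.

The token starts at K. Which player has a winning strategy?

A0 = {P}
A1: add {J} — J (Pursuer) has J→P.
A2: add {M} — M (Pursuer) has M→J.
A3: add {R} — R (Pursuer) has R→M.
A4: add {Q} — Q (Evader): all of {J, P, R} already in.
A5: add {N} — N (Pursuer) has N→Q.
A6: add {L} — L (Pursuer) has L→N.
A7 = A6; e.g. K (Evader) can still go to O. Fixed point.
K never enters the attractor, so Evader can avoid the target forever.

Evader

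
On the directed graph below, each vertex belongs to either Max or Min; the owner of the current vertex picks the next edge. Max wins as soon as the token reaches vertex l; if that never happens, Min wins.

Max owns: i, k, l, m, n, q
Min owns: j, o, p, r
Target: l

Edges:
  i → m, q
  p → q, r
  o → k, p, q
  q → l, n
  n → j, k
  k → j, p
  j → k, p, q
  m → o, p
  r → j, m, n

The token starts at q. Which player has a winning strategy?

Max

A0 = {l}
A1: add {q} — q (Max) has q→l.
q ∈ A1, so Max can force the target.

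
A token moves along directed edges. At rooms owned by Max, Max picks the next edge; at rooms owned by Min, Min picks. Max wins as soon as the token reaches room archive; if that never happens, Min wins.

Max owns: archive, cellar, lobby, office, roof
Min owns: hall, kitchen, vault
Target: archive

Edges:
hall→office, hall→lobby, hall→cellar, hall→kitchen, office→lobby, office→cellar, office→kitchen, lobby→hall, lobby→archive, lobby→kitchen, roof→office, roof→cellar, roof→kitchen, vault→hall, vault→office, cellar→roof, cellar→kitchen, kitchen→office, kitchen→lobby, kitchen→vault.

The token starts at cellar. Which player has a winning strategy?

A0 = {archive}
A1: add {lobby} — lobby (Max) has lobby→archive.
A2: add {office} — office (Max) has office→lobby.
A3: add {roof} — roof (Max) has roof→office.
A4: add {cellar} — cellar (Max) has cellar→roof.
A5 = A4; e.g. hall (Min) can still go to kitchen. Fixed point.
cellar ∈ A4, so Max can force the target.

Max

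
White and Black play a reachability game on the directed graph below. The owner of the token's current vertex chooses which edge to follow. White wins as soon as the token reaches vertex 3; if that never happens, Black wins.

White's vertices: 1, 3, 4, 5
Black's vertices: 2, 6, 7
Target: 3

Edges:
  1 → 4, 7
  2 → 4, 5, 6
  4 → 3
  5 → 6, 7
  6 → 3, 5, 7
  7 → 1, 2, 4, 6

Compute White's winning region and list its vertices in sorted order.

A0 = {3}
A1: add {4} — 4 (White) has 4→3.
A2: add {1} — 1 (White) has 1→4.
A3 = A2; e.g. 2 (Black) can still go to 5. Fixed point.
White's winning region = {1, 3, 4}.

1, 3, 4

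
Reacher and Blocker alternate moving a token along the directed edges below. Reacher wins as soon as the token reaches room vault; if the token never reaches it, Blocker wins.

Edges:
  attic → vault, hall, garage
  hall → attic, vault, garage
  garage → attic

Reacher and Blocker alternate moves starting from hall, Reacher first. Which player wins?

Track states (vertex, player-to-move).
A0 = {(vault,Reacher), (vault,Blocker)}
A1: add {(attic,Reacher), (hall,Reacher)}.
(hall,Reacher) ∈ A1 ⇒ Reacher forces the target.

Reacher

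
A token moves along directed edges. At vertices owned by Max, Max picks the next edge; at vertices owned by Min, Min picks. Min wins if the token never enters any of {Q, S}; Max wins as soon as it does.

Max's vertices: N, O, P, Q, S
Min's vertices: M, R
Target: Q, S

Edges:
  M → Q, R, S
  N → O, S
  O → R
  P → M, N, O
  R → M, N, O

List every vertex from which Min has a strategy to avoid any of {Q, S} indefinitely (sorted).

A0 = {Q, S}
A1: add {N} — N (Max) has N→S.
A2: add {P} — P (Max) has P→N.
A3 = A2; e.g. M (Min) can still go to R. Fixed point.
Max's attractor = {N, P, Q, S}; Min avoids the target exactly from the complement.

M, O, R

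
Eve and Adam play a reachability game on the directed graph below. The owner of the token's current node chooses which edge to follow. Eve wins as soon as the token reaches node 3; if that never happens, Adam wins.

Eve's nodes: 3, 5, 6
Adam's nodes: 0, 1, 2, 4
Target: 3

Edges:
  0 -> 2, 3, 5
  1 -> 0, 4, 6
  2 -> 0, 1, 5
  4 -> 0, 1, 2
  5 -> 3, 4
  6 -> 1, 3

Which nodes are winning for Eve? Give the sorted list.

3, 5, 6

A0 = {3}
A1: add {5, 6} — 5 (Eve) has 5→3; 6 (Eve) has 6→3.
A2 = A1; e.g. 0 (Adam) can still go to 2. Fixed point.
Eve's winning region = {3, 5, 6}.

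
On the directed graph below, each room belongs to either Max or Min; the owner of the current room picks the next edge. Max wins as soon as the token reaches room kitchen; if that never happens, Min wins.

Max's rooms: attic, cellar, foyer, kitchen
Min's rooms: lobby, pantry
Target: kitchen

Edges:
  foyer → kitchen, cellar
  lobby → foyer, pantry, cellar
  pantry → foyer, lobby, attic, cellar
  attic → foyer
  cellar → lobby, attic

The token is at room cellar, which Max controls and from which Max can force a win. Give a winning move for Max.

A0 = {kitchen}
A1: add {foyer} — foyer (Max) has foyer→kitchen.
A2: add {attic} — attic (Max) has attic→foyer.
A3: add {cellar} — cellar (Max) has cellar→attic.
A4 = A3; e.g. lobby (Min) can still go to pantry. Fixed point.
From cellar, successor attic is in the attractor (rank 2); the other successor lobby is not.

attic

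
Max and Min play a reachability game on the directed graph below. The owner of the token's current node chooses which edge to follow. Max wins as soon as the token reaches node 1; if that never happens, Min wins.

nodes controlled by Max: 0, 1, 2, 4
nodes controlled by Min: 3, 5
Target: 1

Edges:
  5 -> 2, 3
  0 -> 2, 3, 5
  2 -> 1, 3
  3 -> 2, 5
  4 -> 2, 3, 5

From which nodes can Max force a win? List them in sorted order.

A0 = {1}
A1: add {2} — 2 (Max) has 2→1.
A2: add {0, 4} — 0 (Max) has 0→2; 4 (Max) has 4→2.
A3 = A2; e.g. 3 (Min) can still go to 5. Fixed point.
Max's winning region = {0, 1, 2, 4}.

0, 1, 2, 4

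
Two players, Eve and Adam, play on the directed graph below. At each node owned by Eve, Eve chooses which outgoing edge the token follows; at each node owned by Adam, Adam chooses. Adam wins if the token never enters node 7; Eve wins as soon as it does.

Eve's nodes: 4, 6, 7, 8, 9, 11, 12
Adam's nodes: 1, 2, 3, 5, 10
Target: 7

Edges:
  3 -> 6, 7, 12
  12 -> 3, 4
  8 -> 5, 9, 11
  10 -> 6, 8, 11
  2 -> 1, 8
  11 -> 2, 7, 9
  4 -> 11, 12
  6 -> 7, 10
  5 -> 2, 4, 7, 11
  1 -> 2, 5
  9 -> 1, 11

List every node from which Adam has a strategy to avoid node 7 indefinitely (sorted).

1, 2, 5

A0 = {7}
A1: add {6, 11} — 6 (Eve) has 6→7; 11 (Eve) has 11→7.
A2: add {4, 8, 9} — 4 (Eve) has 4→11; 8 (Eve) has 8→11; 9 (Eve) has 9→11.
A3: add {10, 12} — 10 (Adam): all of {6, 8, 11} already in; 12 (Eve) has 12→4.
A4: add {3} — 3 (Adam): all of {6, 7, 12} already in.
A5 = A4; e.g. 1 (Adam) can still go to 2. Fixed point.
Eve's attractor = {3, 4, 6, 7, 8, 9, 10, 11, 12}; Adam avoids the target exactly from the complement.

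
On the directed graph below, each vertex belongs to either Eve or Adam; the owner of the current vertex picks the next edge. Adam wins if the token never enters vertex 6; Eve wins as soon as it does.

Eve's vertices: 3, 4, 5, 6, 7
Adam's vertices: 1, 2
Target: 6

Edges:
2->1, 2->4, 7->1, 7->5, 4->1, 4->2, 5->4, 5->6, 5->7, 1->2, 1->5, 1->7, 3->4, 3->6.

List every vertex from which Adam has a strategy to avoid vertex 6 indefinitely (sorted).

A0 = {6}
A1: add {3, 5} — 3 (Eve) has 3→6; 5 (Eve) has 5→6.
A2: add {7} — 7 (Eve) has 7→5.
A3 = A2; e.g. 1 (Adam) can still go to 2. Fixed point.
Eve's attractor = {3, 5, 6, 7}; Adam avoids the target exactly from the complement.

1, 2, 4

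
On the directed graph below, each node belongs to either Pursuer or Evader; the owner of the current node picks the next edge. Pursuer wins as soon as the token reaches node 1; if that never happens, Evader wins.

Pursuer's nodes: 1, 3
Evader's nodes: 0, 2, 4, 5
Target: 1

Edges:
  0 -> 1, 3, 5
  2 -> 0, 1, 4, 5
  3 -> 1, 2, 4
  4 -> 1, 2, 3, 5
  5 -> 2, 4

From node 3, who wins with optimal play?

Pursuer

A0 = {1}
A1: add {3} — 3 (Pursuer) has 3→1.
A2 = A1; e.g. 0 (Evader) can still go to 5. Fixed point.
3 ∈ A1, so Pursuer can force the target.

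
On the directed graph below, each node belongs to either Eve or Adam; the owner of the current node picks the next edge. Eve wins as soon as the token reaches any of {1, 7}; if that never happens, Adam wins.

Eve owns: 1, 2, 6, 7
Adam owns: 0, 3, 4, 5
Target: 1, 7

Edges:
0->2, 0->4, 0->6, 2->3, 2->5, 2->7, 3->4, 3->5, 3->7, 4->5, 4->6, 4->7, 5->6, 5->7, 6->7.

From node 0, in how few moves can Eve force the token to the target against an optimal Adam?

4

A0 = {1, 7}
A1: add {2, 6} — 2 (Eve) has 2→7; 6 (Eve) has 6→7.
A2: add {5} — 5 (Adam): all of {6, 7} already in.
A3: add {4} — 4 (Adam): all of {5, 6, 7} already in.
A4: add {0, 3} — 0 (Adam): all of {2, 4, 6} already in; 3 (Adam): all of {4, 5, 7} already in.
A4 = all vertices. Fixed point.
0 enters the attractor at level 4, so Eve can force the target in 4 moves from there.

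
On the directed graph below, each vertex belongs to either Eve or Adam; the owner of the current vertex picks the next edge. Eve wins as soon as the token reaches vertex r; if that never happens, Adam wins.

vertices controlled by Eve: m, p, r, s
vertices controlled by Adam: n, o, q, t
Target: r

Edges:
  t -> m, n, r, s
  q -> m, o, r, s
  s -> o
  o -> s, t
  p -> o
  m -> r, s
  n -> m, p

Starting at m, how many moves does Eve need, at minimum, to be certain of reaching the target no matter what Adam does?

1

A0 = {r}
A1: add {m} — m (Eve) has m→r.
A2 = A1; e.g. n (Adam) can still go to p. Fixed point.
m enters the attractor at level 1, so Eve can force the target in 1 move from there.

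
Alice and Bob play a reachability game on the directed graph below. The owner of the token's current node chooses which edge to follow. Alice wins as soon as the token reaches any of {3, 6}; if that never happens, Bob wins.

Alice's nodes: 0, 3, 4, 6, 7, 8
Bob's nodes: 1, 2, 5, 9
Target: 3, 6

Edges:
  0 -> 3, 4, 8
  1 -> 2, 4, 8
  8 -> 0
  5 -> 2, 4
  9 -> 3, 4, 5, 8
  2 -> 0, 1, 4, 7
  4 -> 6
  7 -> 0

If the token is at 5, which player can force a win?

Bob

A0 = {3, 6}
A1: add {0, 4} — 0 (Alice) has 0→3; 4 (Alice) has 4→6.
A2: add {7, 8} — 7 (Alice) has 7→0; 8 (Alice) has 8→0.
A3 = A2; e.g. 1 (Bob) can still go to 2. Fixed point.
5 never enters the attractor, so Bob can avoid the target forever.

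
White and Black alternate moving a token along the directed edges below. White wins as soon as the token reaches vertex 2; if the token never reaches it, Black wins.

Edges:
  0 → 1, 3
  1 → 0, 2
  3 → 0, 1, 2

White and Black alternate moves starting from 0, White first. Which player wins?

Track states (vertex, player-to-move).
A0 = {(2,White), (2,Black)}
A1: add {(1,White), (3,White)}.
A2: add {(0,Black)}.
A3 = A2; e.g. (0,White) stays out. (0,White) never enters ⇒ Black avoids the target.

Black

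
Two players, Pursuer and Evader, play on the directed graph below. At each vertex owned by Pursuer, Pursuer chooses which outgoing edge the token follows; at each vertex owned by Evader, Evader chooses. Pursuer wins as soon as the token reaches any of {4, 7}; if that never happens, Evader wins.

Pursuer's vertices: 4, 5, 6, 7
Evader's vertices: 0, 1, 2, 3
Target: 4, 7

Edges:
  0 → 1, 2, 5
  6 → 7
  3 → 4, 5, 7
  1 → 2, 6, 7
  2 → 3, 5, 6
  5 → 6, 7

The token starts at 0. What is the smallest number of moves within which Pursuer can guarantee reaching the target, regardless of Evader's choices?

A0 = {4, 7}
A1: add {5, 6} — 5 (Pursuer) has 5→7; 6 (Pursuer) has 6→7.
A2: add {3} — 3 (Evader): all of {4, 5, 7} already in.
A3: add {2} — 2 (Evader): all of {3, 5, 6} already in.
A4: add {1} — 1 (Evader): all of {2, 6, 7} already in.
A5: add {0} — 0 (Evader): all of {1, 2, 5} already in.
A5 = all vertices. Fixed point.
0 enters the attractor at level 5, so Pursuer can force the target in 5 moves from there.

5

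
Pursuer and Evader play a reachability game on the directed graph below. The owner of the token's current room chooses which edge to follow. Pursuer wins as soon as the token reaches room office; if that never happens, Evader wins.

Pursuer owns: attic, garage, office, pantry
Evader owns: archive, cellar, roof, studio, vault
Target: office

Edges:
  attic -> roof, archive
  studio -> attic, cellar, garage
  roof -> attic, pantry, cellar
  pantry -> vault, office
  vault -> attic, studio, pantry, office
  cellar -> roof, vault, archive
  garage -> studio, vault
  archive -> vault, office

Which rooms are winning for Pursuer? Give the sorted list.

office, pantry

A0 = {office}
A1: add {pantry} — pantry (Pursuer) has pantry→office.
A2 = A1; e.g. attic (Pursuer) has no edge into A1. Fixed point.
Pursuer's winning region = {office, pantry}.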